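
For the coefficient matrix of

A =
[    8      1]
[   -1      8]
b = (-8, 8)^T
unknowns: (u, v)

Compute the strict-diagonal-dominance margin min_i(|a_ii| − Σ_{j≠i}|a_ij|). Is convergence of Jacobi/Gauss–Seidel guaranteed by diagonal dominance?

7

row 1: |8| − (1) = 7
row 2: |8| − (1) = 7
minimum over rows = 7 → strictly diagonally dominant (convergence guaranteed)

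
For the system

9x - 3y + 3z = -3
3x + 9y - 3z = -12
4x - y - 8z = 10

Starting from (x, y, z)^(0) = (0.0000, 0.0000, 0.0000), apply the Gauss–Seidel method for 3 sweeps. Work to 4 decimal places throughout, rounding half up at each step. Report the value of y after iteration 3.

Iteration 1:
  x = (-3 - (-3)·0.0000 - (3)·0.0000) / (9) = -0.3333
  y = (-12 - (3)·-0.3333 - (-3)·0.0000) / (9) = -1.2222
  z = (10 - (4)·-0.3333 - (-1)·-1.2222) / (-8) = -1.2639
Iteration 2:
  x = (-3 - (-3)·-1.2222 - (3)·-1.2639) / (9) = -0.3194
  y = (-12 - (3)·-0.3194 - (-3)·-1.2639) / (9) = -1.6482
  z = (10 - (4)·-0.3194 - (-1)·-1.6482) / (-8) = -1.2037
Iteration 3:
  x = (-3 - (-3)·-1.6482 - (3)·-1.2037) / (9) = -0.4815
  y = (-12 - (3)·-0.4815 - (-3)·-1.2037) / (9) = -1.5741
  z = (10 - (4)·-0.4815 - (-1)·-1.5741) / (-8) = -1.2940

-1.5741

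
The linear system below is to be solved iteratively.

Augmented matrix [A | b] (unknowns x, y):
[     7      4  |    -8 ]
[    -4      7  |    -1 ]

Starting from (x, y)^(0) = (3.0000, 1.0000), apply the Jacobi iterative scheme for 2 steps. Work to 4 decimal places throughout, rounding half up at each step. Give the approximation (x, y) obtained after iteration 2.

(-2.0408, -1.1225)

Iteration 1:
  x = (-8 - (4)·1.0000) / (7) = -1.7143
  y = (-1 - (-4)·3.0000) / (7) = 1.5714
Iteration 2:
  x = (-8 - (4)·1.5714) / (7) = -2.0408
  y = (-1 - (-4)·-1.7143) / (7) = -1.1225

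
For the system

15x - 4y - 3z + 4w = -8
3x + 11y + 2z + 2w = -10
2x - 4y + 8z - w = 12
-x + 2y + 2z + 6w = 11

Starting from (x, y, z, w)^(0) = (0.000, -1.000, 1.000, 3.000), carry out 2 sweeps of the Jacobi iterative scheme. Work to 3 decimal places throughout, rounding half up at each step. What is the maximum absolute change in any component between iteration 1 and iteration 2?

0.525

Iteration 1:
  x = (-8 - (-4)·-1.000 - (-3)·1.000 - (4)·3.000) / (15) = -1.400
  y = (-10 - (3)·0.000 - (2)·1.000 - (2)·3.000) / (11) = -1.636
  z = (12 - (2)·0.000 - (-4)·-1.000 - (-1)·3.000) / (8) = 1.375
  w = (11 - (-1)·0.000 - (2)·-1.000 - (2)·1.000) / (6) = 1.833
Iteration 2:
  x = (-8 - (-4)·-1.636 - (-3)·1.375 - (4)·1.833) / (15) = -1.183
  y = (-10 - (3)·-1.400 - (2)·1.375 - (2)·1.833) / (11) = -1.111
  z = (12 - (2)·-1.400 - (-4)·-1.636 - (-1)·1.833) / (8) = 1.261
  w = (11 - (-1)·-1.400 - (2)·-1.636 - (2)·1.375) / (6) = 1.687
Change: (0.217, 0.525, -0.114, -0.146) → max |·| = 0.525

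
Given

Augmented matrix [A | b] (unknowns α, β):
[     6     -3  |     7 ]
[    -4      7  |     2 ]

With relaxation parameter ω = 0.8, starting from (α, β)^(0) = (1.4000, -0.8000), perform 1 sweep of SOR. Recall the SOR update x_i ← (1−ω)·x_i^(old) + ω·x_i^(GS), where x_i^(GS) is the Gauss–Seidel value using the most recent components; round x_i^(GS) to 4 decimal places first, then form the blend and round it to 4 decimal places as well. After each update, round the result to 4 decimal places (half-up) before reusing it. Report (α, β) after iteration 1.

(0.8934, 0.4770)

Iteration 1:
  α: GS value = (7 - (-3)·-0.8000) / (6) = 0.7667;  α ← (1−ω)·1.4000 + ω·0.7667 = 0.8934
  β: GS value = (2 - (-4)·0.8934) / (7) = 0.7962;  β ← (1−ω)·-0.8000 + ω·0.7962 = 0.4770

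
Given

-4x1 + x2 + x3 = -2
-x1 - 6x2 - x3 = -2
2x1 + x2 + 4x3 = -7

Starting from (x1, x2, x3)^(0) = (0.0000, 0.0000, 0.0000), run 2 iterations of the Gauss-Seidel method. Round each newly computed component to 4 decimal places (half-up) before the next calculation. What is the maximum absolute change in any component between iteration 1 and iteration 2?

0.4531

Iteration 1:
  x1 = (-2 - (1)·0.0000 - (1)·0.0000) / (-4) = 0.5000
  x2 = (-2 - (-1)·0.5000 - (-1)·0.0000) / (-6) = 0.2500
  x3 = (-7 - (2)·0.5000 - (1)·0.2500) / (4) = -2.0625
Iteration 2:
  x1 = (-2 - (1)·0.2500 - (1)·-2.0625) / (-4) = 0.0469
  x2 = (-2 - (-1)·0.0469 - (-1)·-2.0625) / (-6) = 0.6693
  x3 = (-7 - (2)·0.0469 - (1)·0.6693) / (4) = -1.9408
Change: (-0.4531, 0.4193, 0.1217) → max |·| = 0.4531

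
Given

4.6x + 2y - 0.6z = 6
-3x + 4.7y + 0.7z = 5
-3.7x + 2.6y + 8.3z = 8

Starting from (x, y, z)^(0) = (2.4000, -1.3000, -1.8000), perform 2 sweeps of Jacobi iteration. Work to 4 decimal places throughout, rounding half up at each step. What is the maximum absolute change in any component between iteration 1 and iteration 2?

Iteration 1:
  x = (6 - (2)·-1.3000 - (-0.6)·-1.8000) / (4.6) = 1.6348
  y = (5 - (-3)·2.4000 - (0.7)·-1.8000) / (4.7) = 2.8638
  z = (8 - (-3.7)·2.4000 - (2.6)·-1.3000) / (8.3) = 2.4410
Iteration 2:
  x = (6 - (2)·2.8638 - (-0.6)·2.4410) / (4.6) = 0.3776
  y = (5 - (-3)·1.6348 - (0.7)·2.4410) / (4.7) = 1.7438
  z = (8 - (-3.7)·1.6348 - (2.6)·2.8638) / (8.3) = 0.7955
Change: (-1.2572, -1.1200, -1.6455) → max |·| = 1.6455

1.6455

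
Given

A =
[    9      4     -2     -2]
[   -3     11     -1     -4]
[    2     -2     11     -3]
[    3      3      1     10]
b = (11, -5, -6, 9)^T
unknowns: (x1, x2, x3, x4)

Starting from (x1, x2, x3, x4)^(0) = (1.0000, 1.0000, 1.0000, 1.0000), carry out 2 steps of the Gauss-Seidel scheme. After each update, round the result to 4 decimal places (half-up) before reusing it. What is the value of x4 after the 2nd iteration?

Iteration 1:
  x1 = (11 - (4)·1.0000 - (-2)·1.0000 - (-2)·1.0000) / (9) = 1.2222
  x2 = (-5 - (-3)·1.2222 - (-1)·1.0000 - (-4)·1.0000) / (11) = 0.3333
  x3 = (-6 - (2)·1.2222 - (-2)·0.3333 - (-3)·1.0000) / (11) = -0.4343
  x4 = (9 - (3)·1.2222 - (3)·0.3333 - (1)·-0.4343) / (10) = 0.4768
Iteration 2:
  x1 = (11 - (4)·0.3333 - (-2)·-0.4343 - (-2)·0.4768) / (9) = 1.0835
  x2 = (-5 - (-3)·1.0835 - (-1)·-0.4343 - (-4)·0.4768) / (11) = -0.0251
  x3 = (-6 - (2)·1.0835 - (-2)·-0.0251 - (-3)·0.4768) / (11) = -0.6170
  x4 = (9 - (3)·1.0835 - (3)·-0.0251 - (1)·-0.6170) / (10) = 0.6442

0.6442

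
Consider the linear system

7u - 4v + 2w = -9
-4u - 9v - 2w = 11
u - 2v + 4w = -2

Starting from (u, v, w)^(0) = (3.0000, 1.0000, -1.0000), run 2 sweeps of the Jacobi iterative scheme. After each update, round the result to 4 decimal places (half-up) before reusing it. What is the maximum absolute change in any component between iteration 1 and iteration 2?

Iteration 1:
  u = (-9 - (-4)·1.0000 - (2)·-1.0000) / (7) = -0.4286
  v = (11 - (-4)·3.0000 - (-2)·-1.0000) / (-9) = -2.3333
  w = (-2 - (1)·3.0000 - (-2)·1.0000) / (4) = -0.7500
Iteration 2:
  u = (-9 - (-4)·-2.3333 - (2)·-0.7500) / (7) = -2.4047
  v = (11 - (-4)·-0.4286 - (-2)·-0.7500) / (-9) = -0.8651
  w = (-2 - (1)·-0.4286 - (-2)·-2.3333) / (4) = -1.5595
Change: (-1.9761, 1.4682, -0.8095) → max |·| = 1.9761

1.9761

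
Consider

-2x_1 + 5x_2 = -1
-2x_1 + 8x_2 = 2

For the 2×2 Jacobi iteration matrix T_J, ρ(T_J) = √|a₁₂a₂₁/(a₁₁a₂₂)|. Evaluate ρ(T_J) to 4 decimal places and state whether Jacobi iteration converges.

a₁₂a₂₁/(a₁₁a₂₂) = (5)·(-2) / ((-2)·(8)) = 0.625000
ρ = √|0.625000| = √0.625000 = 0.7906
ρ < 1, so Jacobi converges

0.7906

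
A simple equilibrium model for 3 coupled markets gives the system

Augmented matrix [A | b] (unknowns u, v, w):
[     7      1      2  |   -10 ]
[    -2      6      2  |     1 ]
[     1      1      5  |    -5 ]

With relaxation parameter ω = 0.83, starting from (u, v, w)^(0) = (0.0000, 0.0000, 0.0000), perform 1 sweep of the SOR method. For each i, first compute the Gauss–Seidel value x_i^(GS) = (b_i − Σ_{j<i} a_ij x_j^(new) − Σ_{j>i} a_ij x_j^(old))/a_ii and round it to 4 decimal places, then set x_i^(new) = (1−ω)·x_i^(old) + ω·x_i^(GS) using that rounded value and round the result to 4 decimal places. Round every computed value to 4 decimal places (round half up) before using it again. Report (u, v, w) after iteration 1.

(-1.1857, -0.1897, -0.6017)

Iteration 1:
  u: GS value = (-10 - (1)·0.0000 - (2)·0.0000) / (7) = -1.4286;  u ← (1−ω)·0.0000 + ω·-1.4286 = -1.1857
  v: GS value = (1 - (-2)·-1.1857 - (2)·0.0000) / (6) = -0.2286;  v ← (1−ω)·0.0000 + ω·-0.2286 = -0.1897
  w: GS value = (-5 - (1)·-1.1857 - (1)·-0.1897) / (5) = -0.7249;  w ← (1−ω)·0.0000 + ω·-0.7249 = -0.6017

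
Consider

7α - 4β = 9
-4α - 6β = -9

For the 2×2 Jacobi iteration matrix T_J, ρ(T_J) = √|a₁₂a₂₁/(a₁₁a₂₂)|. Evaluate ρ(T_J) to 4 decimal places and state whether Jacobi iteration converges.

a₁₂a₂₁/(a₁₁a₂₂) = (-4)·(-4) / ((7)·(-6)) = -0.380952
ρ = √|-0.380952| = √0.380952 = 0.6172
ρ < 1, so Jacobi converges

0.6172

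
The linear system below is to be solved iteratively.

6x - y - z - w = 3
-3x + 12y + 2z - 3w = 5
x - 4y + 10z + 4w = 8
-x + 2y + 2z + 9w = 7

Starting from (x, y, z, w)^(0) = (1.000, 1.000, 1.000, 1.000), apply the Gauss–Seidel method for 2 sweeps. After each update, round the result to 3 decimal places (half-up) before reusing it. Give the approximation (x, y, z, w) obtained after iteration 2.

Iteration 1:
  x = (3 - (-1)·1.000 - (-1)·1.000 - (-1)·1.000) / (6) = 1.000
  y = (5 - (-3)·1.000 - (2)·1.000 - (-3)·1.000) / (12) = 0.750
  z = (8 - (1)·1.000 - (-4)·0.750 - (4)·1.000) / (10) = 0.600
  w = (7 - (-1)·1.000 - (2)·0.750 - (2)·0.600) / (9) = 0.589
Iteration 2:
  x = (3 - (-1)·0.750 - (-1)·0.600 - (-1)·0.589) / (6) = 0.823
  y = (5 - (-3)·0.823 - (2)·0.600 - (-3)·0.589) / (12) = 0.670
  z = (8 - (1)·0.823 - (-4)·0.670 - (4)·0.589) / (10) = 0.750
  w = (7 - (-1)·0.823 - (2)·0.670 - (2)·0.750) / (9) = 0.554

(0.823, 0.670, 0.750, 0.554)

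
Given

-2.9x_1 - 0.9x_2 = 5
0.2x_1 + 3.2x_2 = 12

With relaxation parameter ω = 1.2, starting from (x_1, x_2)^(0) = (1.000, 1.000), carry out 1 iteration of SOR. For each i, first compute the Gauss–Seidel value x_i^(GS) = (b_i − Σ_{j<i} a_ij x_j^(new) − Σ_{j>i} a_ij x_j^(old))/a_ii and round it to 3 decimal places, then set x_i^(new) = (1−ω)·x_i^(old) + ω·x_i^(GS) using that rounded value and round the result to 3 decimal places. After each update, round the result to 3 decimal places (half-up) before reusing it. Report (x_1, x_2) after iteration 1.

Iteration 1:
  x_1: GS value = (5 - (-0.9)·1.000) / (-2.9) = -2.034;  x_1 ← (1−ω)·1.000 + ω·-2.034 = -2.641
  x_2: GS value = (12 - (0.2)·-2.641) / (3.2) = 3.915;  x_2 ← (1−ω)·1.000 + ω·3.915 = 4.498

(-2.641, 4.498)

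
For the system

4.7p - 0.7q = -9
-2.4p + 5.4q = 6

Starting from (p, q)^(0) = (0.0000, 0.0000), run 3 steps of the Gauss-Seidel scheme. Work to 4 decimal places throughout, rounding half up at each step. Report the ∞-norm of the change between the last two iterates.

Iteration 1:
  p = (-9 - (-0.7)·0.0000) / (4.7) = -1.9149
  q = (6 - (-2.4)·-1.9149) / (5.4) = 0.2600
Iteration 2:
  p = (-9 - (-0.7)·0.2600) / (4.7) = -1.8762
  q = (6 - (-2.4)·-1.8762) / (5.4) = 0.2772
Iteration 3:
  p = (-9 - (-0.7)·0.2772) / (4.7) = -1.8736
  q = (6 - (-2.4)·-1.8736) / (5.4) = 0.2784
Change: (0.0026, 0.0012) → max |·| = 0.0026

0.0026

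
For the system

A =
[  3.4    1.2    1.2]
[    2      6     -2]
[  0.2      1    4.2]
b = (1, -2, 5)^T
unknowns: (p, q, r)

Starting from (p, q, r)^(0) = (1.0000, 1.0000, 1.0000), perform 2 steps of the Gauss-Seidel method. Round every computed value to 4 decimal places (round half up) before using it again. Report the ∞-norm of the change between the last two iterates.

0.2419

Iteration 1:
  p = (1 - (1.2)·1.0000 - (1.2)·1.0000) / (3.4) = -0.4118
  q = (-2 - (2)·-0.4118 - (-2)·1.0000) / (6) = 0.1373
  r = (5 - (0.2)·-0.4118 - (1)·0.1373) / (4.2) = 1.1774
Iteration 2:
  p = (1 - (1.2)·0.1373 - (1.2)·1.1774) / (3.4) = -0.1699
  q = (-2 - (2)·-0.1699 - (-2)·1.1774) / (6) = 0.1158
  r = (5 - (0.2)·-0.1699 - (1)·0.1158) / (4.2) = 1.1710
Change: (0.2419, -0.0215, -0.0064) → max |·| = 0.2419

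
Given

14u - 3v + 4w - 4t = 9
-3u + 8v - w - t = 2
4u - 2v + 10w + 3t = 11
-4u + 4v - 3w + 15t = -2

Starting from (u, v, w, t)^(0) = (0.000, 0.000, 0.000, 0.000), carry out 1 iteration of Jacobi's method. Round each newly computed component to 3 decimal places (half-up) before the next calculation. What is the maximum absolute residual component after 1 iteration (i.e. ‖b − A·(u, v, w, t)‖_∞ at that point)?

4.867

Iteration 1:
  u = (9 - (-3)·0.000 - (4)·0.000 - (-4)·0.000) / (14) = 0.643
  v = (2 - (-3)·0.000 - (-1)·0.000 - (-1)·0.000) / (8) = 0.250
  w = (11 - (4)·0.000 - (-2)·0.000 - (3)·0.000) / (10) = 1.100
  t = (-2 - (-4)·0.000 - (4)·0.000 - (-3)·0.000) / (15) = -0.133
Residual b − A·x = (-4.184, 2.896, -1.673, 4.867); ∞-norm = 4.867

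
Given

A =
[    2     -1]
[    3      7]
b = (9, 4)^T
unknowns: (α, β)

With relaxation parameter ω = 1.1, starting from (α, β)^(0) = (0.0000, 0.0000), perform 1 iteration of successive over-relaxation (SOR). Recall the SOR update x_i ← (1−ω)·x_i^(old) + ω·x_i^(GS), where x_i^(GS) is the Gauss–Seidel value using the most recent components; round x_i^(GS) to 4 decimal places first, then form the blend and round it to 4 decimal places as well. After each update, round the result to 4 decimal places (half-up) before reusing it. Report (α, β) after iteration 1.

(4.9500, -1.7050)

Iteration 1:
  α: GS value = (9 - (-1)·0.0000) / (2) = 4.5000;  α ← (1−ω)·0.0000 + ω·4.5000 = 4.9500
  β: GS value = (4 - (3)·4.9500) / (7) = -1.5500;  β ← (1−ω)·0.0000 + ω·-1.5500 = -1.7050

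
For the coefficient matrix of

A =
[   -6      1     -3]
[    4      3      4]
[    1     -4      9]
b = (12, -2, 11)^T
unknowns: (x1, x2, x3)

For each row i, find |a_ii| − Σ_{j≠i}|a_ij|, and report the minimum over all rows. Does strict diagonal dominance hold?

-5

row 1: |-6| − (1+3) = 2
row 2: |3| − (4+4) = -5
row 3: |9| − (1+4) = 4
minimum over rows = -5 → not strictly diagonally dominant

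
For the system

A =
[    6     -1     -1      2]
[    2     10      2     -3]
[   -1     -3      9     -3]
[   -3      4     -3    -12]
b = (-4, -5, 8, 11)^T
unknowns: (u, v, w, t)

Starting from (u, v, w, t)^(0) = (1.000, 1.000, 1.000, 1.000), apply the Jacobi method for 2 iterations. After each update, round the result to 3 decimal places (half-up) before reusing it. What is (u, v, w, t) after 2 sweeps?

(-0.128, -1.025, 0.254, -1.367)

Iteration 1:
  u = (-4 - (-1)·1.000 - (-1)·1.000 - (2)·1.000) / (6) = -0.667
  v = (-5 - (2)·1.000 - (2)·1.000 - (-3)·1.000) / (10) = -0.600
  w = (8 - (-1)·1.000 - (-3)·1.000 - (-3)·1.000) / (9) = 1.667
  t = (11 - (-3)·1.000 - (4)·1.000 - (-3)·1.000) / (-12) = -1.083
Iteration 2:
  u = (-4 - (-1)·-0.600 - (-1)·1.667 - (2)·-1.083) / (6) = -0.128
  v = (-5 - (2)·-0.667 - (2)·1.667 - (-3)·-1.083) / (10) = -1.025
  w = (8 - (-1)·-0.667 - (-3)·-0.600 - (-3)·-1.083) / (9) = 0.254
  t = (11 - (-3)·-0.667 - (4)·-0.600 - (-3)·1.667) / (-12) = -1.367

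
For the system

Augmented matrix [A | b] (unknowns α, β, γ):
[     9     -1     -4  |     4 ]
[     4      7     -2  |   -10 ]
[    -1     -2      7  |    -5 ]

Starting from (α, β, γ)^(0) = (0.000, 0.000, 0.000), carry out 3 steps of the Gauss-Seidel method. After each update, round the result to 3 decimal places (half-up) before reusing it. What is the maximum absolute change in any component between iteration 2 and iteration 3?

0.027

Iteration 1:
  α = (4 - (-1)·0.000 - (-4)·0.000) / (9) = 0.444
  β = (-10 - (4)·0.444 - (-2)·0.000) / (7) = -1.682
  γ = (-5 - (-1)·0.444 - (-2)·-1.682) / (7) = -1.131
Iteration 2:
  α = (4 - (-1)·-1.682 - (-4)·-1.131) / (9) = -0.245
  β = (-10 - (4)·-0.245 - (-2)·-1.131) / (7) = -1.612
  γ = (-5 - (-1)·-0.245 - (-2)·-1.612) / (7) = -1.210
Iteration 3:
  α = (4 - (-1)·-1.612 - (-4)·-1.210) / (9) = -0.272
  β = (-10 - (4)·-0.272 - (-2)·-1.210) / (7) = -1.619
  γ = (-5 - (-1)·-0.272 - (-2)·-1.619) / (7) = -1.216
Change: (-0.027, -0.007, -0.006) → max |·| = 0.027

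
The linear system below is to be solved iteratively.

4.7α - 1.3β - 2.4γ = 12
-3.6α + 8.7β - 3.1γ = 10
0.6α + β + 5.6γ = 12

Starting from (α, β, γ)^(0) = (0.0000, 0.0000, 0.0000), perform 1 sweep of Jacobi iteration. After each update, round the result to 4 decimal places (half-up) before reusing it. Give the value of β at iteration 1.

Iteration 1:
  α = (12 - (-1.3)·0.0000 - (-2.4)·0.0000) / (4.7) = 2.5532
  β = (10 - (-3.6)·0.0000 - (-3.1)·0.0000) / (8.7) = 1.1494
  γ = (12 - (0.6)·0.0000 - (1)·0.0000) / (5.6) = 2.1429

1.1494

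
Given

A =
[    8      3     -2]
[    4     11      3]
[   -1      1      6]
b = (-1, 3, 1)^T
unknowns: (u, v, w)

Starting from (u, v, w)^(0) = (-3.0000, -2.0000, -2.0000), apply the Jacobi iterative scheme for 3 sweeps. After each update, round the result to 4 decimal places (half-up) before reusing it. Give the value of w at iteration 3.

-0.0114

Iteration 1:
  u = (-1 - (3)·-2.0000 - (-2)·-2.0000) / (8) = 0.1250
  v = (3 - (4)·-3.0000 - (3)·-2.0000) / (11) = 1.9091
  w = (1 - (-1)·-3.0000 - (1)·-2.0000) / (6) = 0.0000
Iteration 2:
  u = (-1 - (3)·1.9091 - (-2)·0.0000) / (8) = -0.8409
  v = (3 - (4)·0.1250 - (3)·0.0000) / (11) = 0.2273
  w = (1 - (-1)·0.1250 - (1)·1.9091) / (6) = -0.1307
Iteration 3:
  u = (-1 - (3)·0.2273 - (-2)·-0.1307) / (8) = -0.2429
  v = (3 - (4)·-0.8409 - (3)·-0.1307) / (11) = 0.6142
  w = (1 - (-1)·-0.8409 - (1)·0.2273) / (6) = -0.0114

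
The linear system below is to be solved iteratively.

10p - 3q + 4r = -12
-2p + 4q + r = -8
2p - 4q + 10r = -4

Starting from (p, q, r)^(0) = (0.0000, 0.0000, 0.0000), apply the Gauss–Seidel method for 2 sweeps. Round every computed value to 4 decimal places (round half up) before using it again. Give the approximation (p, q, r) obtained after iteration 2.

(-1.5000, -2.4500, -1.0800)

Iteration 1:
  p = (-12 - (-3)·0.0000 - (4)·0.0000) / (10) = -1.2000
  q = (-8 - (-2)·-1.2000 - (1)·0.0000) / (4) = -2.6000
  r = (-4 - (2)·-1.2000 - (-4)·-2.6000) / (10) = -1.2000
Iteration 2:
  p = (-12 - (-3)·-2.6000 - (4)·-1.2000) / (10) = -1.5000
  q = (-8 - (-2)·-1.5000 - (1)·-1.2000) / (4) = -2.4500
  r = (-4 - (2)·-1.5000 - (-4)·-2.4500) / (10) = -1.0800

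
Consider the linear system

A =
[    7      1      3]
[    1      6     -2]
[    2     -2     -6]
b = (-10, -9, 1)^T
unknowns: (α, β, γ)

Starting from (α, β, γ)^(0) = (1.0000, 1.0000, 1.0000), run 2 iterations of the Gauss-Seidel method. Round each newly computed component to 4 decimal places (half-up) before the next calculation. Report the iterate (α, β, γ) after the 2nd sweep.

(-1.0714, -1.5066, -0.0216)

Iteration 1:
  α = (-10 - (1)·1.0000 - (3)·1.0000) / (7) = -2.0000
  β = (-9 - (1)·-2.0000 - (-2)·1.0000) / (6) = -0.8333
  γ = (1 - (2)·-2.0000 - (-2)·-0.8333) / (-6) = -0.5556
Iteration 2:
  α = (-10 - (1)·-0.8333 - (3)·-0.5556) / (7) = -1.0714
  β = (-9 - (1)·-1.0714 - (-2)·-0.5556) / (6) = -1.5066
  γ = (1 - (2)·-1.0714 - (-2)·-1.5066) / (-6) = -0.0216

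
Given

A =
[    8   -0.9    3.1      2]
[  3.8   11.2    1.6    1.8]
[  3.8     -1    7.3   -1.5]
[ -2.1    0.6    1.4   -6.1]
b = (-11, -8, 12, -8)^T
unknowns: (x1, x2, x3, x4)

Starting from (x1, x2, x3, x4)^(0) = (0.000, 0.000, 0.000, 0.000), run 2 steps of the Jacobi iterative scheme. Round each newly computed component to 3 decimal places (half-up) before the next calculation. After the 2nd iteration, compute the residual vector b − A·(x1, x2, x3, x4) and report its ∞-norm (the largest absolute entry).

Iteration 1:
  x1 = (-11 - (-0.9)·0.000 - (3.1)·0.000 - (2)·0.000) / (8) = -1.375
  x2 = (-8 - (3.8)·0.000 - (1.6)·0.000 - (1.8)·0.000) / (11.2) = -0.714
  x3 = (12 - (3.8)·0.000 - (-1)·0.000 - (-1.5)·0.000) / (7.3) = 1.644
  x4 = (-8 - (-2.1)·0.000 - (0.6)·0.000 - (1.4)·0.000) / (-6.1) = 1.311
Iteration 2:
  x1 = (-11 - (-0.9)·-0.714 - (3.1)·1.644 - (2)·1.311) / (8) = -2.420
  x2 = (-8 - (3.8)·-1.375 - (1.6)·1.644 - (1.8)·1.311) / (11.2) = -0.693
  x3 = (12 - (3.8)·-1.375 - (-1)·-0.714 - (-1.5)·1.311) / (7.3) = 2.531
  x4 = (-8 - (-2.1)·-1.375 - (0.6)·-0.714 - (1.4)·1.644) / (-6.1) = 2.092
Residual b − A·x = (-4.294, 1.142, 5.165, -3.448); ∞-norm = 5.165

5.165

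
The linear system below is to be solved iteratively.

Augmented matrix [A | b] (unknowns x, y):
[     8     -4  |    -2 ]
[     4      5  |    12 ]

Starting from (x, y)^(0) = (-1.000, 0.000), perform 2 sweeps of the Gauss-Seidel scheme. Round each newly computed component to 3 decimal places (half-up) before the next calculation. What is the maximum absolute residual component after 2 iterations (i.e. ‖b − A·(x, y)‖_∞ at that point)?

4.160

Iteration 1:
  x = (-2 - (-4)·0.000) / (8) = -0.250
  y = (12 - (4)·-0.250) / (5) = 2.600
Iteration 2:
  x = (-2 - (-4)·2.600) / (8) = 1.050
  y = (12 - (4)·1.050) / (5) = 1.560
Residual b − A·x = (-4.160, 0.000); ∞-norm = 4.160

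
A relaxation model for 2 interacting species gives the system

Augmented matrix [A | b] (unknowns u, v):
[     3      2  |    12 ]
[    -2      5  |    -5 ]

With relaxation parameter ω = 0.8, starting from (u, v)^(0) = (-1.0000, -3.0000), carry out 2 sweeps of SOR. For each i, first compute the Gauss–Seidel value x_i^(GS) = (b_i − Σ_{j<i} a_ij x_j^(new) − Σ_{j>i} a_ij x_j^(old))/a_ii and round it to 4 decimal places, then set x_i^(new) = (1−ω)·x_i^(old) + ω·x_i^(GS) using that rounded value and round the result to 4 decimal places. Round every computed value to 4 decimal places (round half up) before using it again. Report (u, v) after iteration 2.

Iteration 1:
  u: GS value = (12 - (2)·-3.0000) / (3) = 6.0000;  u ← (1−ω)·-1.0000 + ω·6.0000 = 4.6000
  v: GS value = (-5 - (-2)·4.6000) / (5) = 0.8400;  v ← (1−ω)·-3.0000 + ω·0.8400 = 0.0720
Iteration 2:
  u: GS value = (12 - (2)·0.0720) / (3) = 3.9520;  u ← (1−ω)·4.6000 + ω·3.9520 = 4.0816
  v: GS value = (-5 - (-2)·4.0816) / (5) = 0.6326;  v ← (1−ω)·0.0720 + ω·0.6326 = 0.5205

(4.0816, 0.5205)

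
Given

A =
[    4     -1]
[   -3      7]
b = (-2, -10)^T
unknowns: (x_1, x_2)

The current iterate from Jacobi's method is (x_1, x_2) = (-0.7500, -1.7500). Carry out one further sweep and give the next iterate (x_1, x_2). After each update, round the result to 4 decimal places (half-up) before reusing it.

One sweep:
  x_1 = (-2 - (-1)·-1.7500) / (4) = -0.9375
  x_2 = (-10 - (-3)·-0.7500) / (7) = -1.7500

(-0.9375, -1.7500)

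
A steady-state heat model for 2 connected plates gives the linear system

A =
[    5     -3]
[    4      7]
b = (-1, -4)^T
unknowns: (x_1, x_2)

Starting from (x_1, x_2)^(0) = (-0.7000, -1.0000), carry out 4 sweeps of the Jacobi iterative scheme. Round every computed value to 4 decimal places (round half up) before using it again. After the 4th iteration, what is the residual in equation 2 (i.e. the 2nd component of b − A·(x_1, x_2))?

0.6813

Iteration 1:
  x_1 = (-1 - (-3)·-1.0000) / (5) = -0.8000
  x_2 = (-4 - (4)·-0.7000) / (7) = -0.1714
Iteration 2:
  x_1 = (-1 - (-3)·-0.1714) / (5) = -0.3028
  x_2 = (-4 - (4)·-0.8000) / (7) = -0.1143
Iteration 3:
  x_1 = (-1 - (-3)·-0.1143) / (5) = -0.2686
  x_2 = (-4 - (4)·-0.3028) / (7) = -0.3984
Iteration 4:
  x_1 = (-1 - (-3)·-0.3984) / (5) = -0.4390
  x_2 = (-4 - (4)·-0.2686) / (7) = -0.4179
Residual b − A·x = (-0.0587, 0.6813)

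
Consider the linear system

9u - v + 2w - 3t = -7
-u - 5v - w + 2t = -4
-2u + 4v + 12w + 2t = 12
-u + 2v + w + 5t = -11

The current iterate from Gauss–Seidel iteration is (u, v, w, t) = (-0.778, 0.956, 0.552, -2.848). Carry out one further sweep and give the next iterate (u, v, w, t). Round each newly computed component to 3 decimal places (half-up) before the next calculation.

(-1.744, -0.101, 1.218, -2.752)

One sweep:
  u = (-7 - (-1)·0.956 - (2)·0.552 - (-3)·-2.848) / (9) = -1.744
  v = (-4 - (-1)·-1.744 - (-1)·0.552 - (2)·-2.848) / (-5) = -0.101
  w = (12 - (-2)·-1.744 - (4)·-0.101 - (2)·-2.848) / (12) = 1.218
  t = (-11 - (-1)·-1.744 - (2)·-0.101 - (1)·1.218) / (5) = -2.752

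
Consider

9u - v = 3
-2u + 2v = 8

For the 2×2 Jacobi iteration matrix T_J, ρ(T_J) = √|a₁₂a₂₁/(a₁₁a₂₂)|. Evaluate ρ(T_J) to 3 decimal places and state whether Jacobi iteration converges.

a₁₂a₂₁/(a₁₁a₂₂) = (-1)·(-2) / ((9)·(2)) = 0.111111
ρ = √|0.111111| = √0.111111 = 0.333
ρ < 1, so Jacobi converges

0.333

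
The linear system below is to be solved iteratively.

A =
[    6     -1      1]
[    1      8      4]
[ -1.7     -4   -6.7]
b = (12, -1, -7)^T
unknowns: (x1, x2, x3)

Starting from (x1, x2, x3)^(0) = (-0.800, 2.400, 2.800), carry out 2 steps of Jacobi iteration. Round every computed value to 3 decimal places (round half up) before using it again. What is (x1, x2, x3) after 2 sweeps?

Iteration 1:
  x1 = (12 - (-1)·2.400 - (1)·2.800) / (6) = 1.933
  x2 = (-1 - (1)·-0.800 - (4)·2.800) / (8) = -1.425
  x3 = (-7 - (-1.7)·-0.800 - (-4)·2.400) / (-6.7) = -0.185
Iteration 2:
  x1 = (12 - (-1)·-1.425 - (1)·-0.185) / (6) = 1.793
  x2 = (-1 - (1)·1.933 - (4)·-0.185) / (8) = -0.274
  x3 = (-7 - (-1.7)·1.933 - (-4)·-1.425) / (-6.7) = 1.405

(1.793, -0.274, 1.405)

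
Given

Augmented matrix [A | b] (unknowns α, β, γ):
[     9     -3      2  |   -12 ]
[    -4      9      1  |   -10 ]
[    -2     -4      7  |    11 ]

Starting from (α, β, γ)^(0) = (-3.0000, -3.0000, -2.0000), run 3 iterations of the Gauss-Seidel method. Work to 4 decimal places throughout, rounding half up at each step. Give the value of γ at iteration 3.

Iteration 1:
  α = (-12 - (-3)·-3.0000 - (2)·-2.0000) / (9) = -1.8889
  β = (-10 - (-4)·-1.8889 - (1)·-2.0000) / (9) = -1.7284
  γ = (11 - (-2)·-1.8889 - (-4)·-1.7284) / (7) = 0.0441
Iteration 2:
  α = (-12 - (-3)·-1.7284 - (2)·0.0441) / (9) = -1.9193
  β = (-10 - (-4)·-1.9193 - (1)·0.0441) / (9) = -1.9690
  γ = (11 - (-2)·-1.9193 - (-4)·-1.9690) / (7) = -0.1021
Iteration 3:
  α = (-12 - (-3)·-1.9690 - (2)·-0.1021) / (9) = -1.9670
  β = (-10 - (-4)·-1.9670 - (1)·-0.1021) / (9) = -1.9740
  γ = (11 - (-2)·-1.9670 - (-4)·-1.9740) / (7) = -0.1186

-0.1186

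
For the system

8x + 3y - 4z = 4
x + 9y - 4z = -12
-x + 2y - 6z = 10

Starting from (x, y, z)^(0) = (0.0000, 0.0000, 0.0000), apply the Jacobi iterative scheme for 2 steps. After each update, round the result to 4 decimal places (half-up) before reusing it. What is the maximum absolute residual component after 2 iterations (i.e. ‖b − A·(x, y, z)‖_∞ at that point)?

Iteration 1:
  x = (4 - (3)·0.0000 - (-4)·0.0000) / (8) = 0.5000
  y = (-12 - (1)·0.0000 - (-4)·0.0000) / (9) = -1.3333
  z = (10 - (-1)·0.0000 - (2)·0.0000) / (-6) = -1.6667
Iteration 2:
  x = (4 - (3)·-1.3333 - (-4)·-1.6667) / (8) = 0.1666
  y = (-12 - (1)·0.5000 - (-4)·-1.6667) / (9) = -2.1296
  z = (10 - (-1)·0.5000 - (2)·-1.3333) / (-6) = -2.1944
Residual b − A·x = (0.2784, -1.7778, 1.2594); ∞-norm = 1.7778

1.7778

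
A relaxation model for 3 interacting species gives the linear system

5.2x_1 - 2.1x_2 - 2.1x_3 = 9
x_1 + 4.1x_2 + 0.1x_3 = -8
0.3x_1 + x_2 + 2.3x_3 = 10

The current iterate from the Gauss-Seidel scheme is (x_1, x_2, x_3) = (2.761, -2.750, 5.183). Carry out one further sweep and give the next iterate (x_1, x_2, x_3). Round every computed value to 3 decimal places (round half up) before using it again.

One sweep:
  x_1 = (9 - (-2.1)·-2.750 - (-2.1)·5.183) / (5.2) = 2.713
  x_2 = (-8 - (1)·2.713 - (0.1)·5.183) / (4.1) = -2.739
  x_3 = (10 - (0.3)·2.713 - (1)·-2.739) / (2.3) = 5.185

(2.713, -2.739, 5.185)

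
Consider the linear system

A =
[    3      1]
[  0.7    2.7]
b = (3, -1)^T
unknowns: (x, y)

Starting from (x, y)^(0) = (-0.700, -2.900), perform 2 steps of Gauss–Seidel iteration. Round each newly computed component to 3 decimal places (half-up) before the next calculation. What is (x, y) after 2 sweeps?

(1.293, -0.706)

Iteration 1:
  x = (3 - (1)·-2.900) / (3) = 1.967
  y = (-1 - (0.7)·1.967) / (2.7) = -0.880
Iteration 2:
  x = (3 - (1)·-0.880) / (3) = 1.293
  y = (-1 - (0.7)·1.293) / (2.7) = -0.706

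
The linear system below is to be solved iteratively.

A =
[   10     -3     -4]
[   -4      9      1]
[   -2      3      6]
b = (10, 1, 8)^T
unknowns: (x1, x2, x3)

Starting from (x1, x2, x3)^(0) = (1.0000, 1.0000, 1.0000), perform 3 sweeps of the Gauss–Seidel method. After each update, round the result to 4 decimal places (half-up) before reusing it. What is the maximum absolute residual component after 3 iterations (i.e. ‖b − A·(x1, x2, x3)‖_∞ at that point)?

Iteration 1:
  x1 = (10 - (-3)·1.0000 - (-4)·1.0000) / (10) = 1.7000
  x2 = (1 - (-4)·1.7000 - (1)·1.0000) / (9) = 0.7556
  x3 = (8 - (-2)·1.7000 - (3)·0.7556) / (6) = 1.5222
Iteration 2:
  x1 = (10 - (-3)·0.7556 - (-4)·1.5222) / (10) = 1.8356
  x2 = (1 - (-4)·1.8356 - (1)·1.5222) / (9) = 0.7578
  x3 = (8 - (-2)·1.8356 - (3)·0.7578) / (6) = 1.5663
Iteration 3:
  x1 = (10 - (-3)·0.7578 - (-4)·1.5663) / (10) = 1.8539
  x2 = (1 - (-4)·1.8539 - (1)·1.5663) / (9) = 0.7610
  x3 = (8 - (-2)·1.8539 - (3)·0.7610) / (6) = 1.5708
Residual b − A·x = (0.0272, -0.0042, 0.0000); ∞-norm = 0.0272

0.0272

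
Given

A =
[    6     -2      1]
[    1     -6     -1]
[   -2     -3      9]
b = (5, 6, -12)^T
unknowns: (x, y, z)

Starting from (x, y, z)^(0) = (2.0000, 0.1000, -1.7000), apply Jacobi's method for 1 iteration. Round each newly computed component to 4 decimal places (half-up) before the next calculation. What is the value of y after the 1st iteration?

Iteration 1:
  x = (5 - (-2)·0.1000 - (1)·-1.7000) / (6) = 1.1500
  y = (6 - (1)·2.0000 - (-1)·-1.7000) / (-6) = -0.3833
  z = (-12 - (-2)·2.0000 - (-3)·0.1000) / (9) = -0.8556

-0.3833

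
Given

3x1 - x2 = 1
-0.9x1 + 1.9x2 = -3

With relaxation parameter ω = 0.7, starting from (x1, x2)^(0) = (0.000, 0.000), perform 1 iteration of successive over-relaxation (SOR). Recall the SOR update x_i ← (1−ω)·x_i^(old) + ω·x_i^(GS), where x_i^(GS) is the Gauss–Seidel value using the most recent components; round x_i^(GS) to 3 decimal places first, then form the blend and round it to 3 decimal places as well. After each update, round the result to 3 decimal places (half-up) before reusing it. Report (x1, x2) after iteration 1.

Iteration 1:
  x1: GS value = (1 - (-1)·0.000) / (3) = 0.333;  x1 ← (1−ω)·0.000 + ω·0.333 = 0.233
  x2: GS value = (-3 - (-0.9)·0.233) / (1.9) = -1.469;  x2 ← (1−ω)·0.000 + ω·-1.469 = -1.028

(0.233, -1.028)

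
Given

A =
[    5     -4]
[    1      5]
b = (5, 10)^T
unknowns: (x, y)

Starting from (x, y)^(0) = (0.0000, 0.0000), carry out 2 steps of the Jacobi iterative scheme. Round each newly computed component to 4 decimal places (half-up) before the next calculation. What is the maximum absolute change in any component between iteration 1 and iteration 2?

Iteration 1:
  x = (5 - (-4)·0.0000) / (5) = 1.0000
  y = (10 - (1)·0.0000) / (5) = 2.0000
Iteration 2:
  x = (5 - (-4)·2.0000) / (5) = 2.6000
  y = (10 - (1)·1.0000) / (5) = 1.8000
Change: (1.6000, -0.2000) → max |·| = 1.6000

1.6000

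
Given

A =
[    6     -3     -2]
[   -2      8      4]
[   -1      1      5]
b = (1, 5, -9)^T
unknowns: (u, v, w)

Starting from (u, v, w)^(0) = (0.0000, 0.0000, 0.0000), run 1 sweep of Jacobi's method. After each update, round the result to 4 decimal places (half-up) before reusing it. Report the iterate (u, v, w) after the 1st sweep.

Iteration 1:
  u = (1 - (-3)·0.0000 - (-2)·0.0000) / (6) = 0.1667
  v = (5 - (-2)·0.0000 - (4)·0.0000) / (8) = 0.6250
  w = (-9 - (-1)·0.0000 - (1)·0.0000) / (5) = -1.8000

(0.1667, 0.6250, -1.8000)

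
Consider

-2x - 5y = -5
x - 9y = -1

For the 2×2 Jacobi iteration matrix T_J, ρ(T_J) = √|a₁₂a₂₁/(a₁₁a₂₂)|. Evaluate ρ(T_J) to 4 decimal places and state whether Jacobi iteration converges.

a₁₂a₂₁/(a₁₁a₂₂) = (-5)·(1) / ((-2)·(-9)) = -0.277778
ρ = √|-0.277778| = √0.277778 = 0.5270
ρ < 1, so Jacobi converges

0.5270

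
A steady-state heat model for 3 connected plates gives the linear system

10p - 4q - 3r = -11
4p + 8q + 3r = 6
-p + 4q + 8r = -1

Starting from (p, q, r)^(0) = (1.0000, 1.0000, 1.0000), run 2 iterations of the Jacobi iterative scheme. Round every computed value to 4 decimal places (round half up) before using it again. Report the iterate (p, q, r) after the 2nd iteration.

(-1.3000, 1.1375, -0.1125)

Iteration 1:
  p = (-11 - (-4)·1.0000 - (-3)·1.0000) / (10) = -0.4000
  q = (6 - (4)·1.0000 - (3)·1.0000) / (8) = -0.1250
  r = (-1 - (-1)·1.0000 - (4)·1.0000) / (8) = -0.5000
Iteration 2:
  p = (-11 - (-4)·-0.1250 - (-3)·-0.5000) / (10) = -1.3000
  q = (6 - (4)·-0.4000 - (3)·-0.5000) / (8) = 1.1375
  r = (-1 - (-1)·-0.4000 - (4)·-0.1250) / (8) = -0.1125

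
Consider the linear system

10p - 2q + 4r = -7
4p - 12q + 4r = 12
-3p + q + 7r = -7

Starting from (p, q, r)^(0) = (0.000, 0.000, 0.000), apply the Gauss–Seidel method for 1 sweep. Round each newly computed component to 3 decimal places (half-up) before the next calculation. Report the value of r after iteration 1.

Iteration 1:
  p = (-7 - (-2)·0.000 - (4)·0.000) / (10) = -0.700
  q = (12 - (4)·-0.700 - (4)·0.000) / (-12) = -1.233
  r = (-7 - (-3)·-0.700 - (1)·-1.233) / (7) = -1.124

-1.124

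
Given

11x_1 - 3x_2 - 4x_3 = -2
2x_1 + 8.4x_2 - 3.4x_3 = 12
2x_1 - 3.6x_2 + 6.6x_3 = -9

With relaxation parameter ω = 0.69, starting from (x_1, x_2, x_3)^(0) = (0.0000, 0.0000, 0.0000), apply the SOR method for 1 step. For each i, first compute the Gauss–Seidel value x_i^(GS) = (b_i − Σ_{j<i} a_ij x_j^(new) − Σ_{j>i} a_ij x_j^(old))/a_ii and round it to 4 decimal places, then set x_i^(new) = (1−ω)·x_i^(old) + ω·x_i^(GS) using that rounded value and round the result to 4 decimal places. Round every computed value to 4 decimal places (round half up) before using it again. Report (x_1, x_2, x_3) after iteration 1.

(-0.1254, 1.0063, -0.5359)

Iteration 1:
  x_1: GS value = (-2 - (-3)·0.0000 - (-4)·0.0000) / (11) = -0.1818;  x_1 ← (1−ω)·0.0000 + ω·-0.1818 = -0.1254
  x_2: GS value = (12 - (2)·-0.1254 - (-3.4)·0.0000) / (8.4) = 1.4584;  x_2 ← (1−ω)·0.0000 + ω·1.4584 = 1.0063
  x_3: GS value = (-9 - (2)·-0.1254 - (-3.6)·1.0063) / (6.6) = -0.7767;  x_3 ← (1−ω)·0.0000 + ω·-0.7767 = -0.5359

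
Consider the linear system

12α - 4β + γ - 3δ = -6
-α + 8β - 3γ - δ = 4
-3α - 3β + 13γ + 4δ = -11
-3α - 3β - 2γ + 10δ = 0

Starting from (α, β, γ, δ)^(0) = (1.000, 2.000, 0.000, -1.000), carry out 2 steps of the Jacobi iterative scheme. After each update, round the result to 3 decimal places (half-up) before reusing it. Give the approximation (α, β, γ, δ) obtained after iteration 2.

(-0.121, 0.660, -1.027, 0.156)

Iteration 1:
  α = (-6 - (-4)·2.000 - (1)·0.000 - (-3)·-1.000) / (12) = -0.083
  β = (4 - (-1)·1.000 - (-3)·0.000 - (-1)·-1.000) / (8) = 0.500
  γ = (-11 - (-3)·1.000 - (-3)·2.000 - (4)·-1.000) / (13) = 0.154
  δ = (0 - (-3)·1.000 - (-3)·2.000 - (-2)·0.000) / (10) = 0.900
Iteration 2:
  α = (-6 - (-4)·0.500 - (1)·0.154 - (-3)·0.900) / (12) = -0.121
  β = (4 - (-1)·-0.083 - (-3)·0.154 - (-1)·0.900) / (8) = 0.660
  γ = (-11 - (-3)·-0.083 - (-3)·0.500 - (4)·0.900) / (13) = -1.027
  δ = (0 - (-3)·-0.083 - (-3)·0.500 - (-2)·0.154) / (10) = 0.156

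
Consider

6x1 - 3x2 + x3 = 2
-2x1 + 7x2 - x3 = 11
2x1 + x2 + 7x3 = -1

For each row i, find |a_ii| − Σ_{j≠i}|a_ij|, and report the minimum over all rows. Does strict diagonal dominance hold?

row 1: |6| − (3+1) = 2
row 2: |7| − (2+1) = 4
row 3: |7| − (2+1) = 4
minimum over rows = 2 → strictly diagonally dominant (convergence guaranteed)

2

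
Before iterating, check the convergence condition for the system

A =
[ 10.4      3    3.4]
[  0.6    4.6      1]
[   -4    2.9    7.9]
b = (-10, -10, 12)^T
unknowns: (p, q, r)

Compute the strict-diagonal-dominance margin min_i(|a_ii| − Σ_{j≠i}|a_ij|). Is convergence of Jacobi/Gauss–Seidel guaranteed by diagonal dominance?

row 1: |10.4| − (3+3.4) = 4
row 2: |4.6| − (0.6+1) = 3
row 3: |7.9| − (4+2.9) = 1
minimum over rows = 1 → strictly diagonally dominant (convergence guaranteed)

1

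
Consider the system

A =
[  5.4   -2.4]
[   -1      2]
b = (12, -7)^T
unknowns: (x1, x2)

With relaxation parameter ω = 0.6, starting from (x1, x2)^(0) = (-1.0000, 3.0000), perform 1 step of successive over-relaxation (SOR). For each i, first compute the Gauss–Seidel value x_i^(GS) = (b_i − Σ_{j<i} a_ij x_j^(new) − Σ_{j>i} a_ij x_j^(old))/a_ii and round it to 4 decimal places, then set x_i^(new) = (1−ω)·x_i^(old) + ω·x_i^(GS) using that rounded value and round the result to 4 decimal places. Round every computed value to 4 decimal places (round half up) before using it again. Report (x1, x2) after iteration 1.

Iteration 1:
  x1: GS value = (12 - (-2.4)·3.0000) / (5.4) = 3.5556;  x1 ← (1−ω)·-1.0000 + ω·3.5556 = 1.7334
  x2: GS value = (-7 - (-1)·1.7334) / (2) = -2.6333;  x2 ← (1−ω)·3.0000 + ω·-2.6333 = -0.3800

(1.7334, -0.3800)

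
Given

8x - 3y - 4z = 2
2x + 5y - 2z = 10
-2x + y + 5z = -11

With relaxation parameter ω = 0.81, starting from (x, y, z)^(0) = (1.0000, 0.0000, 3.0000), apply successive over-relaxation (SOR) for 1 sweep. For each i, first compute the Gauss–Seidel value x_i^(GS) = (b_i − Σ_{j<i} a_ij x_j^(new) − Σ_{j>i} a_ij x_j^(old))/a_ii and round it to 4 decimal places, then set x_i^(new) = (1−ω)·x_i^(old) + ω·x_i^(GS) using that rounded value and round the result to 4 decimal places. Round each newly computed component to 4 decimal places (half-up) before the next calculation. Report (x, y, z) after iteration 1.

Iteration 1:
  x: GS value = (2 - (-3)·0.0000 - (-4)·3.0000) / (8) = 1.7500;  x ← (1−ω)·1.0000 + ω·1.7500 = 1.6075
  y: GS value = (10 - (2)·1.6075 - (-2)·3.0000) / (5) = 2.5570;  y ← (1−ω)·0.0000 + ω·2.5570 = 2.0712
  z: GS value = (-11 - (-2)·1.6075 - (1)·2.0712) / (5) = -1.9712;  z ← (1−ω)·3.0000 + ω·-1.9712 = -1.0267

(1.6075, 2.0712, -1.0267)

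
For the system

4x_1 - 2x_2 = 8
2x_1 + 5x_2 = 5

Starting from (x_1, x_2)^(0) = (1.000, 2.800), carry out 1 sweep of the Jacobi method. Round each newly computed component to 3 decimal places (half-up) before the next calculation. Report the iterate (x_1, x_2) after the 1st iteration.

(3.400, 0.600)

Iteration 1:
  x_1 = (8 - (-2)·2.800) / (4) = 3.400
  x_2 = (5 - (2)·1.000) / (5) = 0.600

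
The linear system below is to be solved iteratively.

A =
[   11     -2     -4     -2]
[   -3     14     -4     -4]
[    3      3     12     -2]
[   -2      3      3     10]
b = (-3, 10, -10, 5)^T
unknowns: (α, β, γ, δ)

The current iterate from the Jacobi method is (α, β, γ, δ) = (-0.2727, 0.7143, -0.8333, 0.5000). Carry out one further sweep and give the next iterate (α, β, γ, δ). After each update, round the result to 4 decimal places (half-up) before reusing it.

(-0.3550, 0.5606, -0.8604, 0.4812)

One sweep:
  α = (-3 - (-2)·0.7143 - (-4)·-0.8333 - (-2)·0.5000) / (11) = -0.3550
  β = (10 - (-3)·-0.2727 - (-4)·-0.8333 - (-4)·0.5000) / (14) = 0.5606
  γ = (-10 - (3)·-0.2727 - (3)·0.7143 - (-2)·0.5000) / (12) = -0.8604
  δ = (5 - (-2)·-0.2727 - (3)·0.7143 - (3)·-0.8333) / (10) = 0.4812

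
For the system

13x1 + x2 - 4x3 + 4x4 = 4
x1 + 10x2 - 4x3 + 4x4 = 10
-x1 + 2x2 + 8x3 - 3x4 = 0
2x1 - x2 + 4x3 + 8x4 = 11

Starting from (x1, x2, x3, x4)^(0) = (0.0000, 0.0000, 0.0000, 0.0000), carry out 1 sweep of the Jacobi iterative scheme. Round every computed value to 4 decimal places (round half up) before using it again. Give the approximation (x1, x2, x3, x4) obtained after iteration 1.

(0.3077, 1.0000, 0.0000, 1.3750)

Iteration 1:
  x1 = (4 - (1)·0.0000 - (-4)·0.0000 - (4)·0.0000) / (13) = 0.3077
  x2 = (10 - (1)·0.0000 - (-4)·0.0000 - (4)·0.0000) / (10) = 1.0000
  x3 = (0 - (-1)·0.0000 - (2)·0.0000 - (-3)·0.0000) / (8) = 0.0000
  x4 = (11 - (2)·0.0000 - (-1)·0.0000 - (4)·0.0000) / (8) = 1.3750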